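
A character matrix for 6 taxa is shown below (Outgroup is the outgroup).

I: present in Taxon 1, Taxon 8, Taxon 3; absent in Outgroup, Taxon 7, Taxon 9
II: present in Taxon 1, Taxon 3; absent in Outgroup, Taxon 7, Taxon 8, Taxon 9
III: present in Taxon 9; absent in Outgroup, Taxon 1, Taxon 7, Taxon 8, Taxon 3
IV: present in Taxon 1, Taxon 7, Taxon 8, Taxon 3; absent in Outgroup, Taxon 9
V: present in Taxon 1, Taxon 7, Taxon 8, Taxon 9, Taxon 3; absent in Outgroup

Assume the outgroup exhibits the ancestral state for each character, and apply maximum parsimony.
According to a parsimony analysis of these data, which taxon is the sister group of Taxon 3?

The outgroup has state 'absent' for every character, so 'present' is the derived state throughout.
I: derived state 'present' in Taxon 1, Taxon 3, and Taxon 8 only — synapomorphy for {Taxon 1, Taxon 3, Taxon 8}.
Only Taxon 1 and Taxon 3 show the derived state 'present' for II, supporting them as a clade.
III (derived state 'present') is unique to Taxon 9 (autapomorphy; uninformative for grouping).
Only Taxon 1, Taxon 3, Taxon 7, and Taxon 8 show the derived state 'present' for IV, supporting them as a clade.
All ingroup taxa share the derived state 'present' for V; it defines the ingroup but does not resolve relationships within it.
Most parsimonious ingroup topology: ((((Taxon 1,Taxon 3),Taxon 8),Taxon 7),Taxon 9).
Taxon 3 and Taxon 1 form a cherry on this tree, so they are sister taxa.

Taxon 1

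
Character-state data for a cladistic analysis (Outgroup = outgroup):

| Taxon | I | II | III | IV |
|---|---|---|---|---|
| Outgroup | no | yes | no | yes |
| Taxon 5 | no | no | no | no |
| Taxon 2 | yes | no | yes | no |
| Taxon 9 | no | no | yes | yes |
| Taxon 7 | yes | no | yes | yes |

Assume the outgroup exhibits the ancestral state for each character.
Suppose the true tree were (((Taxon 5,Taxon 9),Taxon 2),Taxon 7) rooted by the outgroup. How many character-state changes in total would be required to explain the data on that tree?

7

Map each character onto (((Taxon 5,Taxon 9),Taxon 2),Taxon 7) (rooted by Outgroup) and count the minimum state changes it requires (Fitch parsimony):
I: 2; II: 1; III: 2; IV: 2.
Total tree length = 7.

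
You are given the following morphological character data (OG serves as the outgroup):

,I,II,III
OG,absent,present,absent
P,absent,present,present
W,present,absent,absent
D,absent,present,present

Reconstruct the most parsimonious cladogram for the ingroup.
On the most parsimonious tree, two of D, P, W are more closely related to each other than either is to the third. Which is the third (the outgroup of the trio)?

Character polarity is set by the outgroup: the derived state is whichever differs from the outgroup's state, so for II the derived state is 'absent', and for the remaining characters it is 'present'.
I: derived state 'present' in W only — an autapomorphy, so it tells us nothing about relationships among taxa.
II (derived state 'absent') is unique to W (autapomorphy; uninformative for grouping).
Only D and P show the derived state 'present' for III, supporting them as a clade.
Most parsimonious ingroup topology: ((P,D),W).
P and D share a more recent common ancestor with each other than either does with W, so W is the least closely related of the three.

W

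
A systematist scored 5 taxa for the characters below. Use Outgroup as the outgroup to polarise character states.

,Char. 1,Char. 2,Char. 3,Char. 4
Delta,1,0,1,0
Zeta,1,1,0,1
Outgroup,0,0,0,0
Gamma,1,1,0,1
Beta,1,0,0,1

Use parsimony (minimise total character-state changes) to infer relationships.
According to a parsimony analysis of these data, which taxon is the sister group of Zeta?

The outgroup has state '0' for every character, so '1' is the derived state throughout.
Char. 1 (derived state '1') is shared by all ingroup taxa — unites the whole ingroup.
Char. 2: derived state '1' in Gamma and Zeta only — synapomorphy for {Gamma, Zeta}.
Char. 3: derived state '1' in Delta only — an autapomorphy, so it tells us nothing about relationships among taxa.
Char. 4 (derived state '1') is shared by Beta, Gamma, and Zeta — a synapomorphy uniting that clade.
Most parsimonious ingroup topology: (((Gamma,Zeta),Beta),Delta).
Zeta and Gamma form a cherry on this tree, so they are sister taxa.

Gamma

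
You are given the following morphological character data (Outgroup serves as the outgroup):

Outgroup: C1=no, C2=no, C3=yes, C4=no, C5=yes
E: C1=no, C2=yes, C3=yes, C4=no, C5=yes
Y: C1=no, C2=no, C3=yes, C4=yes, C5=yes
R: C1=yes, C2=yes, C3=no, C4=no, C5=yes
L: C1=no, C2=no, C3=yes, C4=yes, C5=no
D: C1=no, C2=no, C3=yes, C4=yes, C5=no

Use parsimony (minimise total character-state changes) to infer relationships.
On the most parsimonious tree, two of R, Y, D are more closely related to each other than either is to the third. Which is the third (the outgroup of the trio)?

Character polarity is set by the outgroup: the derived state is whichever differs from the outgroup's state, so for C3, C5 the derived state is 'no', and for the remaining characters it is 'yes'.
C1 (derived state 'yes') is unique to R (autapomorphy; uninformative for grouping).
C2: derived state 'yes' in E and R only — synapomorphy for {E, R}.
C3: derived state 'no' in R only — an autapomorphy, so it tells us nothing about relationships among taxa.
C4: derived state 'yes' in D, L, and Y only — synapomorphy for {D, L, Y}.
C5: derived state 'no' in D and L only — synapomorphy for {D, L}.
Most parsimonious ingroup topology: ((E,R),(Y,(L,D))).
Y and D share a more recent common ancestor with each other than either does with R, so R is the least closely related of the three.

R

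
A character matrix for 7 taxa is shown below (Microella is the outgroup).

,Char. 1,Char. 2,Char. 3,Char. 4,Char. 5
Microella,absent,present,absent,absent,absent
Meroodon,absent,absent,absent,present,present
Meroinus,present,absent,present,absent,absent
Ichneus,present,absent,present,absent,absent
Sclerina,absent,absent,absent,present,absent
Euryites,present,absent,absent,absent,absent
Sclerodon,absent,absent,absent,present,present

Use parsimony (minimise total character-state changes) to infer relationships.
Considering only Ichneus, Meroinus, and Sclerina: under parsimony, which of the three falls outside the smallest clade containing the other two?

Character polarity is set by the outgroup: the derived state is whichever differs from the outgroup's state, so for Char. 2 the derived state is 'absent', and for the remaining characters it is 'present'.
Only Euryites, Ichneus, and Meroinus show the derived state 'present' for Char. 1, supporting them as a clade.
All ingroup taxa share the derived state 'absent' for Char. 2; it defines the ingroup but does not resolve relationships within it.
Only Ichneus and Meroinus show the derived state 'present' for Char. 3, supporting them as a clade.
Only Meroodon, Sclerina, and Sclerodon show the derived state 'present' for Char. 4, supporting them as a clade.
Only Meroodon and Sclerodon show the derived state 'present' for Char. 5, supporting them as a clade.
Most parsimonious ingroup topology: (((Meroodon,Sclerodon),Sclerina),((Meroinus,Ichneus),Euryites)).
Ichneus and Meroinus share a more recent common ancestor with each other than either does with Sclerina, so Sclerina is the least closely related of the three.

Sclerina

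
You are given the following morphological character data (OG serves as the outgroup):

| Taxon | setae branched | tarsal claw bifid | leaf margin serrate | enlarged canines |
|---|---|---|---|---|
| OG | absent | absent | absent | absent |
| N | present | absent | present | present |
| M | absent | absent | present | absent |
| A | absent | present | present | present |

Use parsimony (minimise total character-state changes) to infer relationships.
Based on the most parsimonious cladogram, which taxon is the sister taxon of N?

A

The outgroup has state 'absent' for every character, so 'present' is the derived state throughout.
setae branched: derived state 'present' in N only — an autapomorphy, so it tells us nothing about relationships among taxa.
tarsal claw bifid (derived state 'present') is unique to A (autapomorphy; uninformative for grouping).
leaf margin serrate (derived state 'present') is shared by all ingroup taxa — unites the whole ingroup.
enlarged canines (derived state 'present') is shared by A and N — a synapomorphy uniting that clade.
Most parsimonious ingroup topology: ((N,A),M).
N and A form a cherry on this tree, so they are sister taxa.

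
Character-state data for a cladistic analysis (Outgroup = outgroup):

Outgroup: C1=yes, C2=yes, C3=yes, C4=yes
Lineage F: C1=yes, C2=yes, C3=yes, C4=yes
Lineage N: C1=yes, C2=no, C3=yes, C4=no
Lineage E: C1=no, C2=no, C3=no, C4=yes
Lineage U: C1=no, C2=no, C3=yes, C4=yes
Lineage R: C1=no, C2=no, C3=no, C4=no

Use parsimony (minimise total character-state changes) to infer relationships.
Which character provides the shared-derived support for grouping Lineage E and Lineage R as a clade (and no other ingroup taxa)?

The outgroup has state 'yes' for every character, so 'no' is the derived state throughout.
Only Lineage E, Lineage R, and Lineage U show the derived state 'no' for C1, supporting them as a clade.
C2 (derived state 'no') is shared by Lineage E, Lineage N, Lineage R, and Lineage U — a synapomorphy uniting that clade.
Only Lineage E and Lineage R show the derived state 'no' for C3, supporting them as a clade.
C4 groups Lineage N and Lineage R, which is incompatible with the clades supported by the remaining characters; treating it as convergent (homoplasy) costs fewer steps than any alternative tree.
Most parsimonious ingroup topology: (Lineage F,(Lineage N,((Lineage E,Lineage R),Lineage U))).
The clade {Lineage E, Lineage R} is supported by C3: its derived state 'no' occurs in exactly those taxa and in no other taxon (including the outgroup).

C3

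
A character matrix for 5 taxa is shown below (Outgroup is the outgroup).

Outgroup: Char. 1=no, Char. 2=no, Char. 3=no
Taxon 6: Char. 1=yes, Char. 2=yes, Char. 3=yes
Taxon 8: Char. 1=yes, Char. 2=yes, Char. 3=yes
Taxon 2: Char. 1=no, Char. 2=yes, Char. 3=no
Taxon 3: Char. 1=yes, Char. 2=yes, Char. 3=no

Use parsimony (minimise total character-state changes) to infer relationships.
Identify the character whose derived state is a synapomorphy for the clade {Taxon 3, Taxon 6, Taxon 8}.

The outgroup has state 'no' for every character, so 'yes' is the derived state throughout.
Only Taxon 3, Taxon 6, and Taxon 8 show the derived state 'yes' for Char. 1, supporting them as a clade.
Char. 2 (derived state 'yes') is shared by all ingroup taxa — unites the whole ingroup.
Only Taxon 6 and Taxon 8 show the derived state 'yes' for Char. 3, supporting them as a clade.
Most parsimonious ingroup topology: (((Taxon 6,Taxon 8),Taxon 3),Taxon 2).
The clade {Taxon 3, Taxon 6, Taxon 8} is supported by Char. 1: its derived state 'yes' occurs in exactly those taxa and in no other taxon (including the outgroup).

Char. 1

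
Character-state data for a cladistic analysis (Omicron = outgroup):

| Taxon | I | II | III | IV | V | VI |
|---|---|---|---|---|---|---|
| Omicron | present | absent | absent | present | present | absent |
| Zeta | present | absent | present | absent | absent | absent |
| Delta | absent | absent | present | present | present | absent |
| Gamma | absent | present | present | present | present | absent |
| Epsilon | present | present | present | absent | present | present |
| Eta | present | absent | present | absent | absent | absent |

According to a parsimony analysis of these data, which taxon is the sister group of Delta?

Character polarity is set by the outgroup: the derived state is whichever differs from the outgroup's state, so for I, IV, V the derived state is 'absent', and for the remaining characters it is 'present'.
Only Delta and Gamma show the derived state 'absent' for I, supporting them as a clade.
II (state 'present') occurs in Epsilon and Gamma but conflicts with the nesting implied by the other characters — most parsimoniously interpreted as homoplasy.
All ingroup taxa share the derived state 'present' for III; it defines the ingroup but does not resolve relationships within it.
IV: derived state 'absent' in Epsilon, Eta, and Zeta only — synapomorphy for {Epsilon, Eta, Zeta}.
Only Eta and Zeta show the derived state 'absent' for V, supporting them as a clade.
VI: derived state 'present' in Epsilon only — an autapomorphy, so it tells us nothing about relationships among taxa.
Most parsimonious ingroup topology: (((Zeta,Eta),Epsilon),(Delta,Gamma)).
Delta and Gamma form a cherry on this tree, so they are sister taxa.

Gamma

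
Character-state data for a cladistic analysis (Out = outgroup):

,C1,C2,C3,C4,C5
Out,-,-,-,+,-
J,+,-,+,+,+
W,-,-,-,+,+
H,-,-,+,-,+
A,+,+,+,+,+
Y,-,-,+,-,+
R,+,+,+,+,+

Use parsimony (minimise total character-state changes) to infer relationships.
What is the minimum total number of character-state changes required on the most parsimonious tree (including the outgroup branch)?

Character polarity is set by the outgroup: the derived state is whichever differs from the outgroup's state, so for C4 the derived state is '-', and for the remaining characters it is '+'.
Only A, J, and R show the derived state '+' for C1, supporting them as a clade.
C2 (derived state '+') is shared by A and R — a synapomorphy uniting that clade.
Only A, H, J, R, and Y show the derived state '+' for C3, supporting them as a clade.
C4: derived state '-' in H and Y only — synapomorphy for {H, Y}.
C5 (derived state '+') is shared by all ingroup taxa — unites the whole ingroup.
Most parsimonious ingroup topology: (((J,(A,R)),(H,Y)),W).
Changes per character on this tree: C1: 1; C2: 1; C3: 1; C4: 1; C5: 1.
Total = 5.

5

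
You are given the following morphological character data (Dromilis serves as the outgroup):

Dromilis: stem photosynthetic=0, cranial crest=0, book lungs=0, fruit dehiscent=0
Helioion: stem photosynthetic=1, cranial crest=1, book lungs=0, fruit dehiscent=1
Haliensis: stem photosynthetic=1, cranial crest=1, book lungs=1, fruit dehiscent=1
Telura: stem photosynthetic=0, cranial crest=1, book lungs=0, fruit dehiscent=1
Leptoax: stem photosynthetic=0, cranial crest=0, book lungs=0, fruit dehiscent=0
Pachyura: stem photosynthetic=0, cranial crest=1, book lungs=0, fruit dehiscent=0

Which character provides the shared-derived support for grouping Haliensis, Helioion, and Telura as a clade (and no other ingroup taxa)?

fruit dehiscent

The outgroup has state '0' for every character, so '1' is the derived state throughout.
stem photosynthetic: derived state '1' in Haliensis and Helioion only — synapomorphy for {Haliensis, Helioion}.
Only Haliensis, Helioion, Pachyura, and Telura show the derived state '1' for cranial crest, supporting them as a clade.
book lungs (derived state '1') is unique to Haliensis (autapomorphy; uninformative for grouping).
fruit dehiscent: derived state '1' in Haliensis, Helioion, and Telura only — synapomorphy for {Haliensis, Helioion, Telura}.
Most parsimonious ingroup topology: ((((Helioion,Haliensis),Telura),Pachyura),Leptoax).
The clade {Haliensis, Helioion, Telura} is supported by fruit dehiscent: its derived state '1' occurs in exactly those taxa and in no other taxon (including the outgroup).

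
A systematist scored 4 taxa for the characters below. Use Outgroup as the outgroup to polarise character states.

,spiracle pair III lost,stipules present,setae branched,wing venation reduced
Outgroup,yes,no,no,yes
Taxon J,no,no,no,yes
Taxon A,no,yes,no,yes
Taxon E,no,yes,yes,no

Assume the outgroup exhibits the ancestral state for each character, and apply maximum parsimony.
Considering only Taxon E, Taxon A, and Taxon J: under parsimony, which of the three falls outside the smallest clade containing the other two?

Taxon J

Character polarity is set by the outgroup: the derived state is whichever differs from the outgroup's state, so for spiracle pair III lost, wing venation reduced the derived state is 'no', and for the remaining characters it is 'yes'.
All ingroup taxa share the derived state 'no' for spiracle pair III lost; it defines the ingroup but does not resolve relationships within it.
Only Taxon A and Taxon E show the derived state 'yes' for stipules present, supporting them as a clade.
setae branched (derived state 'yes') is unique to Taxon E (autapomorphy; uninformative for grouping).
wing venation reduced (derived state 'no') is unique to Taxon E (autapomorphy; uninformative for grouping).
Most parsimonious ingroup topology: (Taxon J,(Taxon A,Taxon E)).
Taxon A and Taxon E share a more recent common ancestor with each other than either does with Taxon J, so Taxon J is the least closely related of the three.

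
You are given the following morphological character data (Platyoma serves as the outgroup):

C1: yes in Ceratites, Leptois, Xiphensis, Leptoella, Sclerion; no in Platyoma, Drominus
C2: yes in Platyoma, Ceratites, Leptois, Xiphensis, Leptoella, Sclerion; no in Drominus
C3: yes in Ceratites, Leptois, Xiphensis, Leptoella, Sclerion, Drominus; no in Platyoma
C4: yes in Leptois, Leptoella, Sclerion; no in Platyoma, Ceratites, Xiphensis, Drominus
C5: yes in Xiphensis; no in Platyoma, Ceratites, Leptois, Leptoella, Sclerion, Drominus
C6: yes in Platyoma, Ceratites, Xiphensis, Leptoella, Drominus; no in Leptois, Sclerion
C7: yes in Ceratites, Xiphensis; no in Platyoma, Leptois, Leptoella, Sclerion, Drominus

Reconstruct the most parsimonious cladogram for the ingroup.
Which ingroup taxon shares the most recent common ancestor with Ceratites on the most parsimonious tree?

Character polarity is set by the outgroup: the derived state is whichever differs from the outgroup's state, so for C2, C6 the derived state is 'no', and for the remaining characters it is 'yes'.
Only Ceratites, Leptoella, Leptois, Sclerion, and Xiphensis show the derived state 'yes' for C1, supporting them as a clade.
C2 (derived state 'no') is unique to Drominus (autapomorphy; uninformative for grouping).
All ingroup taxa share the derived state 'yes' for C3; it defines the ingroup but does not resolve relationships within it.
C4: derived state 'yes' in Leptoella, Leptois, and Sclerion only — synapomorphy for {Leptoella, Leptois, Sclerion}.
C5 (derived state 'yes') is unique to Xiphensis (autapomorphy; uninformative for grouping).
C6 (derived state 'no') is shared by Leptois and Sclerion — a synapomorphy uniting that clade.
Only Ceratites and Xiphensis show the derived state 'yes' for C7, supporting them as a clade.
Most parsimonious ingroup topology: (((Ceratites,Xiphensis),((Leptois,Sclerion),Leptoella)),Drominus).
Ceratites and Xiphensis form a cherry on this tree, so they are sister taxa.

Xiphensis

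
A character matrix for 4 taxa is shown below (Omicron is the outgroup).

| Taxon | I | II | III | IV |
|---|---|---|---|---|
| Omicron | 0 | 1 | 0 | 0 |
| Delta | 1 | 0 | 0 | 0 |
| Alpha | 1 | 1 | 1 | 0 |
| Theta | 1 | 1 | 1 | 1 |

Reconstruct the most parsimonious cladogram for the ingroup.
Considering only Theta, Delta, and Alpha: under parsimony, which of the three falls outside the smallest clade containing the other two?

Delta

Character polarity is set by the outgroup: the derived state is whichever differs from the outgroup's state, so for II the derived state is '0', and for the remaining characters it is '1'.
I (derived state '1') is shared by all ingroup taxa — unites the whole ingroup.
II (derived state '0') is unique to Delta (autapomorphy; uninformative for grouping).
Only Alpha and Theta show the derived state '1' for III, supporting them as a clade.
IV: derived state '1' in Theta only — an autapomorphy, so it tells us nothing about relationships among taxa.
Most parsimonious ingroup topology: (Delta,(Alpha,Theta)).
Theta and Alpha share a more recent common ancestor with each other than either does with Delta, so Delta is the least closely related of the three.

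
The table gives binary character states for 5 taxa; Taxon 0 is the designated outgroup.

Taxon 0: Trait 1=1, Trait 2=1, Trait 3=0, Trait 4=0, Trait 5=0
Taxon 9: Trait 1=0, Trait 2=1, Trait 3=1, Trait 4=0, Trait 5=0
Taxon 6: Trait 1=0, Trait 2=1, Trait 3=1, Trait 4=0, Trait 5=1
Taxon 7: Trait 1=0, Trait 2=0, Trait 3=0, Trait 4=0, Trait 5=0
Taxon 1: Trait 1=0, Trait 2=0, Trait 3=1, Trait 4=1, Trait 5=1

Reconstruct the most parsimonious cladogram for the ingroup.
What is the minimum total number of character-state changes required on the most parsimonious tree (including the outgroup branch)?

Character polarity is set by the outgroup: the derived state is whichever differs from the outgroup's state, so for Trait 1, Trait 2 the derived state is '0', and for the remaining characters it is '1'.
Trait 1 (derived state '0') is shared by all ingroup taxa — unites the whole ingroup.
Trait 2 groups Taxon 1 and Taxon 7, which is incompatible with the clades supported by the remaining characters; treating it as convergent (homoplasy) costs fewer steps than any alternative tree.
Only Taxon 1, Taxon 6, and Taxon 9 show the derived state '1' for Trait 3, supporting them as a clade.
Trait 4 (derived state '1') is unique to Taxon 1 (autapomorphy; uninformative for grouping).
Trait 5 (derived state '1') is shared by Taxon 1 and Taxon 6 — a synapomorphy uniting that clade.
Most parsimonious ingroup topology: ((Taxon 9,(Taxon 6,Taxon 1)),Taxon 7).
Changes per character on this tree: Trait 1: 1; Trait 2: 2; Trait 3: 1; Trait 4: 1; Trait 5: 1.
Total = 6.

6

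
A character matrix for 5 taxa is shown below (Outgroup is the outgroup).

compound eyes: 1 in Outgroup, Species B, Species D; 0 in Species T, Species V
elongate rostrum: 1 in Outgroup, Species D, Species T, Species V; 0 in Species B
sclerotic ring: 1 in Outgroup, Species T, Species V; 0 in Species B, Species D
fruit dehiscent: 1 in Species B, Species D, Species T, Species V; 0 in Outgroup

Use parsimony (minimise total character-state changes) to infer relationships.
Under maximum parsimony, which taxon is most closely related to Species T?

Species V

Character polarity is set by the outgroup: the derived state is whichever differs from the outgroup's state, so for compound eyes, elongate rostrum, sclerotic ring the derived state is '0', and for the remaining characters it is '1'.
compound eyes: derived state '0' in Species T and Species V only — synapomorphy for {Species T, Species V}.
elongate rostrum (derived state '0') is unique to Species B (autapomorphy; uninformative for grouping).
sclerotic ring: derived state '0' in Species B and Species D only — synapomorphy for {Species B, Species D}.
fruit dehiscent (derived state '1') is shared by all ingroup taxa — unites the whole ingroup.
Most parsimonious ingroup topology: ((Species B,Species D),(Species T,Species V)).
Species T and Species V form a cherry on this tree, so they are sister taxa.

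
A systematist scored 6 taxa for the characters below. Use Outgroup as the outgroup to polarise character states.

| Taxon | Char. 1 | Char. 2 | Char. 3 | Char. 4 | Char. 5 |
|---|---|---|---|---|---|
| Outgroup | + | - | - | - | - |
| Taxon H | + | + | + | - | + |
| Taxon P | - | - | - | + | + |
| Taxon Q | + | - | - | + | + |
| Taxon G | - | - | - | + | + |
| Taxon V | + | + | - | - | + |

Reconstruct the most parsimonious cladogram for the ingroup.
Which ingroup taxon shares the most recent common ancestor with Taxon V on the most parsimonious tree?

Character polarity is set by the outgroup: the derived state is whichever differs from the outgroup's state, so for Char. 1 the derived state is '-', and for the remaining characters it is '+'.
Char. 1 (derived state '-') is shared by Taxon G and Taxon P — a synapomorphy uniting that clade.
Char. 2 (derived state '+') is shared by Taxon H and Taxon V — a synapomorphy uniting that clade.
Char. 3: derived state '+' in Taxon H only — an autapomorphy, so it tells us nothing about relationships among taxa.
Only Taxon G, Taxon P, and Taxon Q show the derived state '+' for Char. 4, supporting them as a clade.
All ingroup taxa share the derived state '+' for Char. 5; it defines the ingroup but does not resolve relationships within it.
Most parsimonious ingroup topology: ((Taxon H,Taxon V),((Taxon P,Taxon G),Taxon Q)).
Taxon V and Taxon H form a cherry on this tree, so they are sister taxa.

Taxon H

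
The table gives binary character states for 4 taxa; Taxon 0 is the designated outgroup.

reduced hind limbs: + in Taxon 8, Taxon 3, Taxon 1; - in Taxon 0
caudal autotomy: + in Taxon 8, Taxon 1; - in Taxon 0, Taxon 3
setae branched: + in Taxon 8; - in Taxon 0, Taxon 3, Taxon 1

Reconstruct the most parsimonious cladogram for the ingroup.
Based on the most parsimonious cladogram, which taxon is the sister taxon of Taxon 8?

Taxon 1

The outgroup has state '-' for every character, so '+' is the derived state throughout.
All ingroup taxa share the derived state '+' for reduced hind limbs; it defines the ingroup but does not resolve relationships within it.
caudal autotomy (derived state '+') is shared by Taxon 1 and Taxon 8 — a synapomorphy uniting that clade.
setae branched (derived state '+') is unique to Taxon 8 (autapomorphy; uninformative for grouping).
Most parsimonious ingroup topology: ((Taxon 8,Taxon 1),Taxon 3).
Taxon 8 and Taxon 1 form a cherry on this tree, so they are sister taxa.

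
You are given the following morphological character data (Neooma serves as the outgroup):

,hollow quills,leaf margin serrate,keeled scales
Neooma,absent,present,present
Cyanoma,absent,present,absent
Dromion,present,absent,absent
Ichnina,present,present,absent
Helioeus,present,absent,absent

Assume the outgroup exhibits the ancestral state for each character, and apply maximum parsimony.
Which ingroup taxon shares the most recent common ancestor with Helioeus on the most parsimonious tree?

Character polarity is set by the outgroup: the derived state is whichever differs from the outgroup's state, so for leaf margin serrate, keeled scales the derived state is 'absent', and for the remaining characters it is 'present'.
hollow quills: derived state 'present' in Dromion, Helioeus, and Ichnina only — synapomorphy for {Dromion, Helioeus, Ichnina}.
Only Dromion and Helioeus show the derived state 'absent' for leaf margin serrate, supporting them as a clade.
keeled scales (derived state 'absent') is shared by all ingroup taxa — unites the whole ingroup.
Most parsimonious ingroup topology: ((Ichnina,(Helioeus,Dromion)),Cyanoma).
Helioeus and Dromion form a cherry on this tree, so they are sister taxa.

Dromion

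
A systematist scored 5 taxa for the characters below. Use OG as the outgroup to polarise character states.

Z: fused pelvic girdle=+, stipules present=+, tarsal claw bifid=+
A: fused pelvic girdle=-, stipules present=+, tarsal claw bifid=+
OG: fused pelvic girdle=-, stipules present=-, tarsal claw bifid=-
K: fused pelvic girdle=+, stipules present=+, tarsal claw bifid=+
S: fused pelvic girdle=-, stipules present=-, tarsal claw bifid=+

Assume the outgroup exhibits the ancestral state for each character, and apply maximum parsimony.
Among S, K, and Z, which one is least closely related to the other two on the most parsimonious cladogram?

The outgroup has state '-' for every character, so '+' is the derived state throughout.
fused pelvic girdle: derived state '+' in K and Z only — synapomorphy for {K, Z}.
stipules present: derived state '+' in A, K, and Z only — synapomorphy for {A, K, Z}.
tarsal claw bifid (derived state '+') is shared by all ingroup taxa — unites the whole ingroup.
Most parsimonious ingroup topology: (S,((Z,K),A)).
K and Z share a more recent common ancestor with each other than either does with S, so S is the least closely related of the three.

S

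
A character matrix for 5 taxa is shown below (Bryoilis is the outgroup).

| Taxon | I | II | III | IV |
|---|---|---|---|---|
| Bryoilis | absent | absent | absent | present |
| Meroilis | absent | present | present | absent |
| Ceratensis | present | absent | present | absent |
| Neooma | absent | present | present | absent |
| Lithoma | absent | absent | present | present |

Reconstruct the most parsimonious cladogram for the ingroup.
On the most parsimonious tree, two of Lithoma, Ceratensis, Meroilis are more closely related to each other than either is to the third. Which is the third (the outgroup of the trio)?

Character polarity is set by the outgroup: the derived state is whichever differs from the outgroup's state, so for IV the derived state is 'absent', and for the remaining characters it is 'present'.
I: derived state 'present' in Ceratensis only — an autapomorphy, so it tells us nothing about relationships among taxa.
II (derived state 'present') is shared by Meroilis and Neooma — a synapomorphy uniting that clade.
All ingroup taxa share the derived state 'present' for III; it defines the ingroup but does not resolve relationships within it.
IV: derived state 'absent' in Ceratensis, Meroilis, and Neooma only — synapomorphy for {Ceratensis, Meroilis, Neooma}.
Most parsimonious ingroup topology: ((Ceratensis,(Meroilis,Neooma)),Lithoma).
Ceratensis and Meroilis share a more recent common ancestor with each other than either does with Lithoma, so Lithoma is the least closely related of the three.

Lithoma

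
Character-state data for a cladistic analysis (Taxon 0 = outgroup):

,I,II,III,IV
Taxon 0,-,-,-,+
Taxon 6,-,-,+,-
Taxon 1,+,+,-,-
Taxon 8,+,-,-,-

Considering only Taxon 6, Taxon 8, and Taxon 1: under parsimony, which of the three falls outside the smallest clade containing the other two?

Taxon 6

Character polarity is set by the outgroup: the derived state is whichever differs from the outgroup's state, so for IV the derived state is '-', and for the remaining characters it is '+'.
Only Taxon 1 and Taxon 8 show the derived state '+' for I, supporting them as a clade.
II: derived state '+' in Taxon 1 only — an autapomorphy, so it tells us nothing about relationships among taxa.
III (derived state '+') is unique to Taxon 6 (autapomorphy; uninformative for grouping).
All ingroup taxa share the derived state '-' for IV; it defines the ingroup but does not resolve relationships within it.
Most parsimonious ingroup topology: (Taxon 6,(Taxon 1,Taxon 8)).
Taxon 1 and Taxon 8 share a more recent common ancestor with each other than either does with Taxon 6, so Taxon 6 is the least closely related of the three.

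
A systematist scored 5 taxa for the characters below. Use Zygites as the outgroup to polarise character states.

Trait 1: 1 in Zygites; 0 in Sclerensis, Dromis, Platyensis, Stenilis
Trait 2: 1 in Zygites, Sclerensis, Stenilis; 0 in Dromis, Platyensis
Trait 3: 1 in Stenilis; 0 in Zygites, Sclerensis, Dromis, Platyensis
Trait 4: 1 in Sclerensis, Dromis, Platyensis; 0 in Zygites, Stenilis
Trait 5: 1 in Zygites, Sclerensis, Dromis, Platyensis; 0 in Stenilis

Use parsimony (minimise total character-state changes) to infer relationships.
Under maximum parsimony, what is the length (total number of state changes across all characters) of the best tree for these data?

Character polarity is set by the outgroup: the derived state is whichever differs from the outgroup's state, so for Trait 1, Trait 2, Trait 5 the derived state is '0', and for the remaining characters it is '1'.
All ingroup taxa share the derived state '0' for Trait 1; it defines the ingroup but does not resolve relationships within it.
Only Dromis and Platyensis show the derived state '0' for Trait 2, supporting them as a clade.
Trait 3 (derived state '1') is unique to Stenilis (autapomorphy; uninformative for grouping).
Only Dromis, Platyensis, and Sclerensis show the derived state '1' for Trait 4, supporting them as a clade.
Trait 5 (derived state '0') is unique to Stenilis (autapomorphy; uninformative for grouping).
Most parsimonious ingroup topology: ((Sclerensis,(Dromis,Platyensis)),Stenilis).
Changes per character on this tree: Trait 1: 1; Trait 2: 1; Trait 3: 1; Trait 4: 1; Trait 5: 1.
Total = 5.

5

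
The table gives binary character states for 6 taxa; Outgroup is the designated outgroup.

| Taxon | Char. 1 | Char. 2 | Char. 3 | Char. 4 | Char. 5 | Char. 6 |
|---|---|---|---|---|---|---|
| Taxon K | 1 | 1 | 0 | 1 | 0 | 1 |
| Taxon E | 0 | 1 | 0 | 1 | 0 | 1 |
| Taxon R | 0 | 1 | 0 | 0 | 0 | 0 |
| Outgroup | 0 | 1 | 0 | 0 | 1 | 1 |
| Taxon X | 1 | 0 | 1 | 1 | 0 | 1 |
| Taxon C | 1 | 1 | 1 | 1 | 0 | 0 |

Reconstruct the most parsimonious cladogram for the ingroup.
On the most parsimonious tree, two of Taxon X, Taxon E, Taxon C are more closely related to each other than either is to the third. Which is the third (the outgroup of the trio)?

Character polarity is set by the outgroup: the derived state is whichever differs from the outgroup's state, so for Char. 2, Char. 5, Char. 6 the derived state is '0', and for the remaining characters it is '1'.
Char. 1: derived state '1' in Taxon C, Taxon K, and Taxon X only — synapomorphy for {Taxon C, Taxon K, Taxon X}.
Char. 2 (derived state '0') is unique to Taxon X (autapomorphy; uninformative for grouping).
Char. 3: derived state '1' in Taxon C and Taxon X only — synapomorphy for {Taxon C, Taxon X}.
Char. 4 (derived state '1') is shared by Taxon C, Taxon E, Taxon K, and Taxon X — a synapomorphy uniting that clade.
Char. 5 (derived state '0') is shared by all ingroup taxa — unites the whole ingroup.
Char. 6 (state '0') occurs in Taxon C and Taxon R but conflicts with the nesting implied by the other characters — most parsimoniously interpreted as homoplasy.
Most parsimonious ingroup topology: ((((Taxon C,Taxon X),Taxon K),Taxon E),Taxon R).
Taxon C and Taxon X share a more recent common ancestor with each other than either does with Taxon E, so Taxon E is the least closely related of the three.

Taxon E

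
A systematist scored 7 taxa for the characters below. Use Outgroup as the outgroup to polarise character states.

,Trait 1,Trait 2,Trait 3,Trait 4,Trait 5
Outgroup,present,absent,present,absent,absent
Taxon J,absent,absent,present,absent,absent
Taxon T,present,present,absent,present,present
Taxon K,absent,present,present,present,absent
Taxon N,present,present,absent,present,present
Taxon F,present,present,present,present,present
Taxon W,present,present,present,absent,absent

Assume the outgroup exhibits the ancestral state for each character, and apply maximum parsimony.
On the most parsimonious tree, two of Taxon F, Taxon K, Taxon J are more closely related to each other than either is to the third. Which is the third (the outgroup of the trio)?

Taxon J

Character polarity is set by the outgroup: the derived state is whichever differs from the outgroup's state, so for Trait 1, Trait 3 the derived state is 'absent', and for the remaining characters it is 'present'.
Trait 1 groups Taxon J and Taxon K, which is incompatible with the clades supported by the remaining characters; treating it as convergent (homoplasy) costs fewer steps than any alternative tree.
Trait 2: derived state 'present' in Taxon F, Taxon K, Taxon N, Taxon T, and Taxon W only — synapomorphy for {Taxon F, Taxon K, Taxon N, Taxon T, Taxon W}.
Trait 3 (derived state 'absent') is shared by Taxon N and Taxon T — a synapomorphy uniting that clade.
Only Taxon F, Taxon K, Taxon N, and Taxon T show the derived state 'present' for Trait 4, supporting them as a clade.
Only Taxon F, Taxon N, and Taxon T show the derived state 'present' for Trait 5, supporting them as a clade.
Most parsimonious ingroup topology: (Taxon J,((((Taxon T,Taxon N),Taxon F),Taxon K),Taxon W)).
Taxon K and Taxon F share a more recent common ancestor with each other than either does with Taxon J, so Taxon J is the least closely related of the three.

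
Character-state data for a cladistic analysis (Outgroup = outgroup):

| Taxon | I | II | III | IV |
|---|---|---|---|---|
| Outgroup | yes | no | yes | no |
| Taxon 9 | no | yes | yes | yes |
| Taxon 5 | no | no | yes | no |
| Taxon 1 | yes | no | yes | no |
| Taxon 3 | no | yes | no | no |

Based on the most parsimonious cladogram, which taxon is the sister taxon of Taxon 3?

Taxon 9

Character polarity is set by the outgroup: the derived state is whichever differs from the outgroup's state, so for I, III the derived state is 'no', and for the remaining characters it is 'yes'.
I (derived state 'no') is shared by Taxon 3, Taxon 5, and Taxon 9 — a synapomorphy uniting that clade.
II (derived state 'yes') is shared by Taxon 3 and Taxon 9 — a synapomorphy uniting that clade.
III: derived state 'no' in Taxon 3 only — an autapomorphy, so it tells us nothing about relationships among taxa.
IV (derived state 'yes') is unique to Taxon 9 (autapomorphy; uninformative for grouping).
Most parsimonious ingroup topology: (((Taxon 9,Taxon 3),Taxon 5),Taxon 1).
Taxon 3 and Taxon 9 form a cherry on this tree, so they are sister taxa.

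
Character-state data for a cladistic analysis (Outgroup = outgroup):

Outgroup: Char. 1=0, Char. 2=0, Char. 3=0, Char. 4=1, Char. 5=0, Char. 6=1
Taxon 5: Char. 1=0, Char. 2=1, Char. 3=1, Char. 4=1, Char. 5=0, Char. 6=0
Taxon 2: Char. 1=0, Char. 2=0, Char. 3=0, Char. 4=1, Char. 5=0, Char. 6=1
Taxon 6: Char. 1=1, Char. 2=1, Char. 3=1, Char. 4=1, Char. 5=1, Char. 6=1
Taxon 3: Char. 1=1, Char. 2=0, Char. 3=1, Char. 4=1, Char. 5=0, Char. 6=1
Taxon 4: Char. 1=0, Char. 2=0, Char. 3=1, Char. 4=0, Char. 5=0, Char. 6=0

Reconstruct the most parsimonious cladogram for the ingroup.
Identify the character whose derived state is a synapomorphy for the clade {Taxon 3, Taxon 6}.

Character polarity is set by the outgroup: the derived state is whichever differs from the outgroup's state, so for Char. 4, Char. 6 the derived state is '0', and for the remaining characters it is '1'.
Char. 1: derived state '1' in Taxon 3 and Taxon 6 only — synapomorphy for {Taxon 3, Taxon 6}.
Char. 2 groups Taxon 5 and Taxon 6, which is incompatible with the clades supported by the remaining characters; treating it as convergent (homoplasy) costs fewer steps than any alternative tree.
Char. 3 (derived state '1') is shared by Taxon 3, Taxon 4, Taxon 5, and Taxon 6 — a synapomorphy uniting that clade.
Char. 4: derived state '0' in Taxon 4 only — an autapomorphy, so it tells us nothing about relationships among taxa.
Char. 5: derived state '1' in Taxon 6 only — an autapomorphy, so it tells us nothing about relationships among taxa.
Char. 6: derived state '0' in Taxon 4 and Taxon 5 only — synapomorphy for {Taxon 4, Taxon 5}.
Most parsimonious ingroup topology: (((Taxon 5,Taxon 4),(Taxon 6,Taxon 3)),Taxon 2).
The clade {Taxon 3, Taxon 6} is supported by Char. 1: its derived state '1' occurs in exactly those taxa and in no other taxon (including the outgroup).

Char. 1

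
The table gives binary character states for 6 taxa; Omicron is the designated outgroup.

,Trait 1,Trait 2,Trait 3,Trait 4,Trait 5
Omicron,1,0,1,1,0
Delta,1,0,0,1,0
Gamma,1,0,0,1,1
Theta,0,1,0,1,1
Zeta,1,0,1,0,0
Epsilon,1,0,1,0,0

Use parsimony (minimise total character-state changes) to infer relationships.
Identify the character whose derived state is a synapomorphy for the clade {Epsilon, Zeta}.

Character polarity is set by the outgroup: the derived state is whichever differs from the outgroup's state, so for Trait 1, Trait 3, Trait 4 the derived state is '0', and for the remaining characters it is '1'.
Trait 1: derived state '0' in Theta only — an autapomorphy, so it tells us nothing about relationships among taxa.
Trait 2: derived state '1' in Theta only — an autapomorphy, so it tells us nothing about relationships among taxa.
Trait 3: derived state '0' in Delta, Gamma, and Theta only — synapomorphy for {Delta, Gamma, Theta}.
Trait 4 (derived state '0') is shared by Epsilon and Zeta — a synapomorphy uniting that clade.
Trait 5 (derived state '1') is shared by Gamma and Theta — a synapomorphy uniting that clade.
Most parsimonious ingroup topology: ((Delta,(Gamma,Theta)),(Zeta,Epsilon)).
The clade {Epsilon, Zeta} is supported by Trait 4: its derived state '0' occurs in exactly those taxa and in no other taxon (including the outgroup).

Trait 4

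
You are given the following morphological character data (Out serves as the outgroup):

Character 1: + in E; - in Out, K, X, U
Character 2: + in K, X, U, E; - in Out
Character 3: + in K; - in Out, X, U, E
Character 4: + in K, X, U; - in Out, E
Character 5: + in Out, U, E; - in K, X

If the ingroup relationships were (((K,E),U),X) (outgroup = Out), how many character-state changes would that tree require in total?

7

Map each character onto (((K,E),U),X) (rooted by Out) and count the minimum state changes it requires (Fitch parsimony):
Character 1: 1; Character 2: 1; Character 3: 1; Character 4: 2; Character 5: 2.
Total tree length = 7.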